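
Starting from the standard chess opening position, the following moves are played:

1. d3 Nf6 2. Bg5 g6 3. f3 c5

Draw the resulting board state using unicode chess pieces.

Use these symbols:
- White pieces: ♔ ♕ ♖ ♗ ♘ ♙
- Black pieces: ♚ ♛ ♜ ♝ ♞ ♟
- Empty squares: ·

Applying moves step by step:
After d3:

♜ ♞ ♝ ♛ ♚ ♝ ♞ ♜
♟ ♟ ♟ ♟ ♟ ♟ ♟ ♟
· · · · · · · ·
· · · · · · · ·
· · · · · · · ·
· · · ♙ · · · ·
♙ ♙ ♙ · ♙ ♙ ♙ ♙
♖ ♘ ♗ ♕ ♔ ♗ ♘ ♖


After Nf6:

♜ ♞ ♝ ♛ ♚ ♝ · ♜
♟ ♟ ♟ ♟ ♟ ♟ ♟ ♟
· · · · · ♞ · ·
· · · · · · · ·
· · · · · · · ·
· · · ♙ · · · ·
♙ ♙ ♙ · ♙ ♙ ♙ ♙
♖ ♘ ♗ ♕ ♔ ♗ ♘ ♖


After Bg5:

♜ ♞ ♝ ♛ ♚ ♝ · ♜
♟ ♟ ♟ ♟ ♟ ♟ ♟ ♟
· · · · · ♞ · ·
· · · · · · ♗ ·
· · · · · · · ·
· · · ♙ · · · ·
♙ ♙ ♙ · ♙ ♙ ♙ ♙
♖ ♘ · ♕ ♔ ♗ ♘ ♖


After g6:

♜ ♞ ♝ ♛ ♚ ♝ · ♜
♟ ♟ ♟ ♟ ♟ ♟ · ♟
· · · · · ♞ ♟ ·
· · · · · · ♗ ·
· · · · · · · ·
· · · ♙ · · · ·
♙ ♙ ♙ · ♙ ♙ ♙ ♙
♖ ♘ · ♕ ♔ ♗ ♘ ♖


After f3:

♜ ♞ ♝ ♛ ♚ ♝ · ♜
♟ ♟ ♟ ♟ ♟ ♟ · ♟
· · · · · ♞ ♟ ·
· · · · · · ♗ ·
· · · · · · · ·
· · · ♙ · ♙ · ·
♙ ♙ ♙ · ♙ · ♙ ♙
♖ ♘ · ♕ ♔ ♗ ♘ ♖


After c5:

♜ ♞ ♝ ♛ ♚ ♝ · ♜
♟ ♟ · ♟ ♟ ♟ · ♟
· · · · · ♞ ♟ ·
· · ♟ · · · ♗ ·
· · · · · · · ·
· · · ♙ · ♙ · ·
♙ ♙ ♙ · ♙ · ♙ ♙
♖ ♘ · ♕ ♔ ♗ ♘ ♖



  a b c d e f g h
  ─────────────────
8│♜ ♞ ♝ ♛ ♚ ♝ · ♜│8
7│♟ ♟ · ♟ ♟ ♟ · ♟│7
6│· · · · · ♞ ♟ ·│6
5│· · ♟ · · · ♗ ·│5
4│· · · · · · · ·│4
3│· · · ♙ · ♙ · ·│3
2│♙ ♙ ♙ · ♙ · ♙ ♙│2
1│♖ ♘ · ♕ ♔ ♗ ♘ ♖│1
  ─────────────────
  a b c d e f g h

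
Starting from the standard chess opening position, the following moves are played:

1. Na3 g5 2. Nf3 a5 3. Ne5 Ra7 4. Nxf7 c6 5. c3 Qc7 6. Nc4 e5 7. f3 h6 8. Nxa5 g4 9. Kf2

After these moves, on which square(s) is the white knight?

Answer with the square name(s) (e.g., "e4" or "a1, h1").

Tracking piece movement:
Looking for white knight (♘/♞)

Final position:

  a b c d e f g h
  ─────────────────
8│· ♞ ♝ · ♚ ♝ ♞ ♜│8
7│♜ ♟ ♛ ♟ · ♘ · ·│7
6│· · ♟ · · · · ♟│6
5│♘ · · · ♟ · · ·│5
4│· · · · · · ♟ ·│4
3│· · ♙ · · ♙ · ·│3
2│♙ ♙ · ♙ ♙ ♔ ♙ ♙│2
1│♖ · ♗ ♕ · ♗ · ♖│1
  ─────────────────
  a b c d e f g h


a5, f7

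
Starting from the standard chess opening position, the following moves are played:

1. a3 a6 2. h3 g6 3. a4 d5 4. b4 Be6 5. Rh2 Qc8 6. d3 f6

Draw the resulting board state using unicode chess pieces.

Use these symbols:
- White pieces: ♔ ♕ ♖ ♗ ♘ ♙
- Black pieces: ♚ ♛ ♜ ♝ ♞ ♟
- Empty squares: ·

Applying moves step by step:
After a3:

♜ ♞ ♝ ♛ ♚ ♝ ♞ ♜
♟ ♟ ♟ ♟ ♟ ♟ ♟ ♟
· · · · · · · ·
· · · · · · · ·
· · · · · · · ·
♙ · · · · · · ·
· ♙ ♙ ♙ ♙ ♙ ♙ ♙
♖ ♘ ♗ ♕ ♔ ♗ ♘ ♖


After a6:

♜ ♞ ♝ ♛ ♚ ♝ ♞ ♜
· ♟ ♟ ♟ ♟ ♟ ♟ ♟
♟ · · · · · · ·
· · · · · · · ·
· · · · · · · ·
♙ · · · · · · ·
· ♙ ♙ ♙ ♙ ♙ ♙ ♙
♖ ♘ ♗ ♕ ♔ ♗ ♘ ♖


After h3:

♜ ♞ ♝ ♛ ♚ ♝ ♞ ♜
· ♟ ♟ ♟ ♟ ♟ ♟ ♟
♟ · · · · · · ·
· · · · · · · ·
· · · · · · · ·
♙ · · · · · · ♙
· ♙ ♙ ♙ ♙ ♙ ♙ ·
♖ ♘ ♗ ♕ ♔ ♗ ♘ ♖


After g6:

♜ ♞ ♝ ♛ ♚ ♝ ♞ ♜
· ♟ ♟ ♟ ♟ ♟ · ♟
♟ · · · · · ♟ ·
· · · · · · · ·
· · · · · · · ·
♙ · · · · · · ♙
· ♙ ♙ ♙ ♙ ♙ ♙ ·
♖ ♘ ♗ ♕ ♔ ♗ ♘ ♖


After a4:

♜ ♞ ♝ ♛ ♚ ♝ ♞ ♜
· ♟ ♟ ♟ ♟ ♟ · ♟
♟ · · · · · ♟ ·
· · · · · · · ·
♙ · · · · · · ·
· · · · · · · ♙
· ♙ ♙ ♙ ♙ ♙ ♙ ·
♖ ♘ ♗ ♕ ♔ ♗ ♘ ♖


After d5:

♜ ♞ ♝ ♛ ♚ ♝ ♞ ♜
· ♟ ♟ · ♟ ♟ · ♟
♟ · · · · · ♟ ·
· · · ♟ · · · ·
♙ · · · · · · ·
· · · · · · · ♙
· ♙ ♙ ♙ ♙ ♙ ♙ ·
♖ ♘ ♗ ♕ ♔ ♗ ♘ ♖


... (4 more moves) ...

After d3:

♜ ♞ ♛ · ♚ ♝ ♞ ♜
· ♟ ♟ · ♟ ♟ · ♟
♟ · · · ♝ · ♟ ·
· · · ♟ · · · ·
♙ ♙ · · · · · ·
· · · ♙ · · · ♙
· · ♙ · ♙ ♙ ♙ ♖
♖ ♘ ♗ ♕ ♔ ♗ ♘ ·


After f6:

♜ ♞ ♛ · ♚ ♝ ♞ ♜
· ♟ ♟ · ♟ · · ♟
♟ · · · ♝ ♟ ♟ ·
· · · ♟ · · · ·
♙ ♙ · · · · · ·
· · · ♙ · · · ♙
· · ♙ · ♙ ♙ ♙ ♖
♖ ♘ ♗ ♕ ♔ ♗ ♘ ·



  a b c d e f g h
  ─────────────────
8│♜ ♞ ♛ · ♚ ♝ ♞ ♜│8
7│· ♟ ♟ · ♟ · · ♟│7
6│♟ · · · ♝ ♟ ♟ ·│6
5│· · · ♟ · · · ·│5
4│♙ ♙ · · · · · ·│4
3│· · · ♙ · · · ♙│3
2│· · ♙ · ♙ ♙ ♙ ♖│2
1│♖ ♘ ♗ ♕ ♔ ♗ ♘ ·│1
  ─────────────────
  a b c d e f g h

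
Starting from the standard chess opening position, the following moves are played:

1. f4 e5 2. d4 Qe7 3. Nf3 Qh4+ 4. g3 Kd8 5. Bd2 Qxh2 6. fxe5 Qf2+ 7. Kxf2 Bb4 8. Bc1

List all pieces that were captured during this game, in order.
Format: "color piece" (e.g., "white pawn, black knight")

Tracking captures:
  Qxh2: captured white pawn
  fxe5: captured black pawn
  Kxf2: captured black queen

white pawn, black pawn, black queen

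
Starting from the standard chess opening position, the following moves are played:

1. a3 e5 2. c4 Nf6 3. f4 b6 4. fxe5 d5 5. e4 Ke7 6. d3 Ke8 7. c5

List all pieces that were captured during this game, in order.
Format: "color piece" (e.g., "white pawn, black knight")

Tracking captures:
  fxe5: captured black pawn

black pawn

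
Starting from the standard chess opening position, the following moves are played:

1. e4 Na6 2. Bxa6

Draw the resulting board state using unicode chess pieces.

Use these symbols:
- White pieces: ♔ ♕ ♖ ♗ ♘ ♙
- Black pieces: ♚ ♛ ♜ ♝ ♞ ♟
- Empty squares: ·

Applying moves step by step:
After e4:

♜ ♞ ♝ ♛ ♚ ♝ ♞ ♜
♟ ♟ ♟ ♟ ♟ ♟ ♟ ♟
· · · · · · · ·
· · · · · · · ·
· · · · ♙ · · ·
· · · · · · · ·
♙ ♙ ♙ ♙ · ♙ ♙ ♙
♖ ♘ ♗ ♕ ♔ ♗ ♘ ♖


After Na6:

♜ · ♝ ♛ ♚ ♝ ♞ ♜
♟ ♟ ♟ ♟ ♟ ♟ ♟ ♟
♞ · · · · · · ·
· · · · · · · ·
· · · · ♙ · · ·
· · · · · · · ·
♙ ♙ ♙ ♙ · ♙ ♙ ♙
♖ ♘ ♗ ♕ ♔ ♗ ♘ ♖


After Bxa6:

♜ · ♝ ♛ ♚ ♝ ♞ ♜
♟ ♟ ♟ ♟ ♟ ♟ ♟ ♟
♗ · · · · · · ·
· · · · · · · ·
· · · · ♙ · · ·
· · · · · · · ·
♙ ♙ ♙ ♙ · ♙ ♙ ♙
♖ ♘ ♗ ♕ ♔ · ♘ ♖



  a b c d e f g h
  ─────────────────
8│♜ · ♝ ♛ ♚ ♝ ♞ ♜│8
7│♟ ♟ ♟ ♟ ♟ ♟ ♟ ♟│7
6│♗ · · · · · · ·│6
5│· · · · · · · ·│5
4│· · · · ♙ · · ·│4
3│· · · · · · · ·│3
2│♙ ♙ ♙ ♙ · ♙ ♙ ♙│2
1│♖ ♘ ♗ ♕ ♔ · ♘ ♖│1
  ─────────────────
  a b c d e f g h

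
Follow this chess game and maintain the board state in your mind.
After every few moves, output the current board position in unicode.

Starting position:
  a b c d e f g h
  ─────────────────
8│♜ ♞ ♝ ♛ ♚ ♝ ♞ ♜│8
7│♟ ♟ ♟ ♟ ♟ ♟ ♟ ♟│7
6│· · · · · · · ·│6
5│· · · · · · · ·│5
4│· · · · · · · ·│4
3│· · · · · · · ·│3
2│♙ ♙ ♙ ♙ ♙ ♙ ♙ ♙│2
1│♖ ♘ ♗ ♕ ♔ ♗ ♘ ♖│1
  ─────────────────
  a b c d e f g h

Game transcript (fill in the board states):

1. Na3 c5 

  a b c d e f g h
  ─────────────────
8│♜ ♞ ♝ ♛ ♚ ♝ ♞ ♜│8
7│♟ ♟ · ♟ ♟ ♟ ♟ ♟│7
6│· · · · · · · ·│6
5│· · ♟ · · · · ·│5
4│· · · · · · · ·│4
3│♘ · · · · · · ·│3
2│♙ ♙ ♙ ♙ ♙ ♙ ♙ ♙│2
1│♖ · ♗ ♕ ♔ ♗ ♘ ♖│1
  ─────────────────
  a b c d e f g h

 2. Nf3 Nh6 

  a b c d e f g h
  ─────────────────
8│♜ ♞ ♝ ♛ ♚ ♝ · ♜│8
7│♟ ♟ · ♟ ♟ ♟ ♟ ♟│7
6│· · · · · · · ♞│6
5│· · ♟ · · · · ·│5
4│· · · · · · · ·│4
3│♘ · · · · ♘ · ·│3
2│♙ ♙ ♙ ♙ ♙ ♙ ♙ ♙│2
1│♖ · ♗ ♕ ♔ ♗ · ♖│1
  ─────────────────
  a b c d e f g h

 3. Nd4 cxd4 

  a b c d e f g h
  ─────────────────
8│♜ ♞ ♝ ♛ ♚ ♝ · ♜│8
7│♟ ♟ · ♟ ♟ ♟ ♟ ♟│7
6│· · · · · · · ♞│6
5│· · · · · · · ·│5
4│· · · ♟ · · · ·│4
3│♘ · · · · · · ·│3
2│♙ ♙ ♙ ♙ ♙ ♙ ♙ ♙│2
1│♖ · ♗ ♕ ♔ ♗ · ♖│1
  ─────────────────
  a b c d e f g h

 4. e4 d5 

  a b c d e f g h
  ─────────────────
8│♜ ♞ ♝ ♛ ♚ ♝ · ♜│8
7│♟ ♟ · · ♟ ♟ ♟ ♟│7
6│· · · · · · · ♞│6
5│· · · ♟ · · · ·│5
4│· · · ♟ ♙ · · ·│4
3│♘ · · · · · · ·│3
2│♙ ♙ ♙ ♙ · ♙ ♙ ♙│2
1│♖ · ♗ ♕ ♔ ♗ · ♖│1
  ─────────────────
  a b c d e f g h

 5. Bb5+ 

  a b c d e f g h
  ─────────────────
8│♜ ♞ ♝ ♛ ♚ ♝ · ♜│8
7│♟ ♟ · · ♟ ♟ ♟ ♟│7
6│· · · · · · · ♞│6
5│· ♗ · ♟ · · · ·│5
4│· · · ♟ ♙ · · ·│4
3│♘ · · · · · · ·│3
2│♙ ♙ ♙ ♙ · ♙ ♙ ♙│2
1│♖ · ♗ ♕ ♔ · · ♖│1
  ─────────────────
  a b c d e f g h


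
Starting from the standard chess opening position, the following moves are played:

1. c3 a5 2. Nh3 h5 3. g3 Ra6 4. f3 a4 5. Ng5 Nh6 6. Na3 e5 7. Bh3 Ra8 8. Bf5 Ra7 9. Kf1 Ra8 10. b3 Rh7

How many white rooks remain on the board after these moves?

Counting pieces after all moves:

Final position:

  a b c d e f g h
  ─────────────────
8│♜ ♞ ♝ ♛ ♚ ♝ · ·│8
7│· ♟ ♟ ♟ · ♟ ♟ ♜│7
6│· · · · · · · ♞│6
5│· · · · ♟ ♗ ♘ ♟│5
4│♟ · · · · · · ·│4
3│♘ ♙ ♙ · · ♙ ♙ ·│3
2│♙ · · ♙ ♙ · · ♙│2
1│♖ · ♗ ♕ · ♔ · ♖│1
  ─────────────────
  a b c d e f g h


2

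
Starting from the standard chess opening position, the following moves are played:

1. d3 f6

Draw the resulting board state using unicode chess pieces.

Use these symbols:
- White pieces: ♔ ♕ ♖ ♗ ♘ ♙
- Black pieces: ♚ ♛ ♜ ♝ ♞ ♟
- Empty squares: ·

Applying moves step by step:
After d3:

♜ ♞ ♝ ♛ ♚ ♝ ♞ ♜
♟ ♟ ♟ ♟ ♟ ♟ ♟ ♟
· · · · · · · ·
· · · · · · · ·
· · · · · · · ·
· · · ♙ · · · ·
♙ ♙ ♙ · ♙ ♙ ♙ ♙
♖ ♘ ♗ ♕ ♔ ♗ ♘ ♖


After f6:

♜ ♞ ♝ ♛ ♚ ♝ ♞ ♜
♟ ♟ ♟ ♟ ♟ · ♟ ♟
· · · · · ♟ · ·
· · · · · · · ·
· · · · · · · ·
· · · ♙ · · · ·
♙ ♙ ♙ · ♙ ♙ ♙ ♙
♖ ♘ ♗ ♕ ♔ ♗ ♘ ♖



  a b c d e f g h
  ─────────────────
8│♜ ♞ ♝ ♛ ♚ ♝ ♞ ♜│8
7│♟ ♟ ♟ ♟ ♟ · ♟ ♟│7
6│· · · · · ♟ · ·│6
5│· · · · · · · ·│5
4│· · · · · · · ·│4
3│· · · ♙ · · · ·│3
2│♙ ♙ ♙ · ♙ ♙ ♙ ♙│2
1│♖ ♘ ♗ ♕ ♔ ♗ ♘ ♖│1
  ─────────────────
  a b c d e f g h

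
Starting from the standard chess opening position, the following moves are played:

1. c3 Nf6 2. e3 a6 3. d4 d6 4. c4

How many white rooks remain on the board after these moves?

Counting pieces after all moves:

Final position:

  a b c d e f g h
  ─────────────────
8│♜ ♞ ♝ ♛ ♚ ♝ · ♜│8
7│· ♟ ♟ · ♟ ♟ ♟ ♟│7
6│♟ · · ♟ · ♞ · ·│6
5│· · · · · · · ·│5
4│· · ♙ ♙ · · · ·│4
3│· · · · ♙ · · ·│3
2│♙ ♙ · · · ♙ ♙ ♙│2
1│♖ ♘ ♗ ♕ ♔ ♗ ♘ ♖│1
  ─────────────────
  a b c d e f g h


2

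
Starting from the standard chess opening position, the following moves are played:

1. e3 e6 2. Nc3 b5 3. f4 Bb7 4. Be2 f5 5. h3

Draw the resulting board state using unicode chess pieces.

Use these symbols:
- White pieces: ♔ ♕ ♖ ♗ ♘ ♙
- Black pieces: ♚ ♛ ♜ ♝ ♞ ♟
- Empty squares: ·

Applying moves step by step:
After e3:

♜ ♞ ♝ ♛ ♚ ♝ ♞ ♜
♟ ♟ ♟ ♟ ♟ ♟ ♟ ♟
· · · · · · · ·
· · · · · · · ·
· · · · · · · ·
· · · · ♙ · · ·
♙ ♙ ♙ ♙ · ♙ ♙ ♙
♖ ♘ ♗ ♕ ♔ ♗ ♘ ♖


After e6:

♜ ♞ ♝ ♛ ♚ ♝ ♞ ♜
♟ ♟ ♟ ♟ · ♟ ♟ ♟
· · · · ♟ · · ·
· · · · · · · ·
· · · · · · · ·
· · · · ♙ · · ·
♙ ♙ ♙ ♙ · ♙ ♙ ♙
♖ ♘ ♗ ♕ ♔ ♗ ♘ ♖


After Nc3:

♜ ♞ ♝ ♛ ♚ ♝ ♞ ♜
♟ ♟ ♟ ♟ · ♟ ♟ ♟
· · · · ♟ · · ·
· · · · · · · ·
· · · · · · · ·
· · ♘ · ♙ · · ·
♙ ♙ ♙ ♙ · ♙ ♙ ♙
♖ · ♗ ♕ ♔ ♗ ♘ ♖


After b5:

♜ ♞ ♝ ♛ ♚ ♝ ♞ ♜
♟ · ♟ ♟ · ♟ ♟ ♟
· · · · ♟ · · ·
· ♟ · · · · · ·
· · · · · · · ·
· · ♘ · ♙ · · ·
♙ ♙ ♙ ♙ · ♙ ♙ ♙
♖ · ♗ ♕ ♔ ♗ ♘ ♖


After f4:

♜ ♞ ♝ ♛ ♚ ♝ ♞ ♜
♟ · ♟ ♟ · ♟ ♟ ♟
· · · · ♟ · · ·
· ♟ · · · · · ·
· · · · · ♙ · ·
· · ♘ · ♙ · · ·
♙ ♙ ♙ ♙ · · ♙ ♙
♖ · ♗ ♕ ♔ ♗ ♘ ♖


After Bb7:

♜ ♞ · ♛ ♚ ♝ ♞ ♜
♟ ♝ ♟ ♟ · ♟ ♟ ♟
· · · · ♟ · · ·
· ♟ · · · · · ·
· · · · · ♙ · ·
· · ♘ · ♙ · · ·
♙ ♙ ♙ ♙ · · ♙ ♙
♖ · ♗ ♕ ♔ ♗ ♘ ♖


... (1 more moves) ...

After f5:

♜ ♞ · ♛ ♚ ♝ ♞ ♜
♟ ♝ ♟ ♟ · · ♟ ♟
· · · · ♟ · · ·
· ♟ · · · ♟ · ·
· · · · · ♙ · ·
· · ♘ · ♙ · · ·
♙ ♙ ♙ ♙ ♗ · ♙ ♙
♖ · ♗ ♕ ♔ · ♘ ♖


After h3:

♜ ♞ · ♛ ♚ ♝ ♞ ♜
♟ ♝ ♟ ♟ · · ♟ ♟
· · · · ♟ · · ·
· ♟ · · · ♟ · ·
· · · · · ♙ · ·
· · ♘ · ♙ · · ♙
♙ ♙ ♙ ♙ ♗ · ♙ ·
♖ · ♗ ♕ ♔ · ♘ ♖



  a b c d e f g h
  ─────────────────
8│♜ ♞ · ♛ ♚ ♝ ♞ ♜│8
7│♟ ♝ ♟ ♟ · · ♟ ♟│7
6│· · · · ♟ · · ·│6
5│· ♟ · · · ♟ · ·│5
4│· · · · · ♙ · ·│4
3│· · ♘ · ♙ · · ♙│3
2│♙ ♙ ♙ ♙ ♗ · ♙ ·│2
1│♖ · ♗ ♕ ♔ · ♘ ♖│1
  ─────────────────
  a b c d e f g h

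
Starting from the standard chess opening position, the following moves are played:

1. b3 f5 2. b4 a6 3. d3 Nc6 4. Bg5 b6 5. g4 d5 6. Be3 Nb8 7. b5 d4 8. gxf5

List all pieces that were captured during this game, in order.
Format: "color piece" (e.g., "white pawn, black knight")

Tracking captures:
  gxf5: captured black pawn

black pawn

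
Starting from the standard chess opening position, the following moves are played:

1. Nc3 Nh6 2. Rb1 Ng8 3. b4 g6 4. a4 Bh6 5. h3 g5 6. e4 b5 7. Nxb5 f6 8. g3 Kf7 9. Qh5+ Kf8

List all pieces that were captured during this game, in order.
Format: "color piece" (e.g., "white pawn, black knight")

Tracking captures:
  Nxb5: captured black pawn

black pawn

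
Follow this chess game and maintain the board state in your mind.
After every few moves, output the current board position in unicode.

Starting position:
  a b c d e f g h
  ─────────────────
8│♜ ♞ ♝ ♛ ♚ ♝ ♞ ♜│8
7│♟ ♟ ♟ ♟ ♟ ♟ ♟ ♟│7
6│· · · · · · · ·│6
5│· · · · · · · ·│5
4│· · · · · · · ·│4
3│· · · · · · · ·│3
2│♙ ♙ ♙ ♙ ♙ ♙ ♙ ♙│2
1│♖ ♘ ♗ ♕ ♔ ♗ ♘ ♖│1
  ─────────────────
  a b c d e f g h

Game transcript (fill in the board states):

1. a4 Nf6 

  a b c d e f g h
  ─────────────────
8│♜ ♞ ♝ ♛ ♚ ♝ · ♜│8
7│♟ ♟ ♟ ♟ ♟ ♟ ♟ ♟│7
6│· · · · · ♞ · ·│6
5│· · · · · · · ·│5
4│♙ · · · · · · ·│4
3│· · · · · · · ·│3
2│· ♙ ♙ ♙ ♙ ♙ ♙ ♙│2
1│♖ ♘ ♗ ♕ ♔ ♗ ♘ ♖│1
  ─────────────────
  a b c d e f g h

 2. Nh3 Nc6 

  a b c d e f g h
  ─────────────────
8│♜ · ♝ ♛ ♚ ♝ · ♜│8
7│♟ ♟ ♟ ♟ ♟ ♟ ♟ ♟│7
6│· · ♞ · · ♞ · ·│6
5│· · · · · · · ·│5
4│♙ · · · · · · ·│4
3│· · · · · · · ♘│3
2│· ♙ ♙ ♙ ♙ ♙ ♙ ♙│2
1│♖ ♘ ♗ ♕ ♔ ♗ · ♖│1
  ─────────────────
  a b c d e f g h

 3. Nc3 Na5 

  a b c d e f g h
  ─────────────────
8│♜ · ♝ ♛ ♚ ♝ · ♜│8
7│♟ ♟ ♟ ♟ ♟ ♟ ♟ ♟│7
6│· · · · · ♞ · ·│6
5│♞ · · · · · · ·│5
4│♙ · · · · · · ·│4
3│· · ♘ · · · · ♘│3
2│· ♙ ♙ ♙ ♙ ♙ ♙ ♙│2
1│♖ · ♗ ♕ ♔ ♗ · ♖│1
  ─────────────────
  a b c d e f g h



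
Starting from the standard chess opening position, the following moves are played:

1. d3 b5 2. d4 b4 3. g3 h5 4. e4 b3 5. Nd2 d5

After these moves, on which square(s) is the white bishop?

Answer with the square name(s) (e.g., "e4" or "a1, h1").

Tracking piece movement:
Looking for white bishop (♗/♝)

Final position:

  a b c d e f g h
  ─────────────────
8│♜ ♞ ♝ ♛ ♚ ♝ ♞ ♜│8
7│♟ · ♟ · ♟ ♟ ♟ ·│7
6│· · · · · · · ·│6
5│· · · ♟ · · · ♟│5
4│· · · ♙ ♙ · · ·│4
3│· ♟ · · · · ♙ ·│3
2│♙ ♙ ♙ ♘ · ♙ · ♙│2
1│♖ · ♗ ♕ ♔ ♗ ♘ ♖│1
  ─────────────────
  a b c d e f g h


c1, f1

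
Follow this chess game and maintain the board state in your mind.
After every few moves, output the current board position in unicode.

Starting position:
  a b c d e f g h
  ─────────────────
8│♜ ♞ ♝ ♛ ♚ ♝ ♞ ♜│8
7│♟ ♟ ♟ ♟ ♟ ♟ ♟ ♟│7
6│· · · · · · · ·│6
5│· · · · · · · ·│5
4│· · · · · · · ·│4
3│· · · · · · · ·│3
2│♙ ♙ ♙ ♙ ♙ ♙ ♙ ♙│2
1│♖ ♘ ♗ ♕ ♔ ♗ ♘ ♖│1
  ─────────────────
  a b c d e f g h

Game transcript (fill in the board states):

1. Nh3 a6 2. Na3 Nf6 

  a b c d e f g h
  ─────────────────
8│♜ ♞ ♝ ♛ ♚ ♝ · ♜│8
7│· ♟ ♟ ♟ ♟ ♟ ♟ ♟│7
6│♟ · · · · ♞ · ·│6
5│· · · · · · · ·│5
4│· · · · · · · ·│4
3│♘ · · · · · · ♘│3
2│♙ ♙ ♙ ♙ ♙ ♙ ♙ ♙│2
1│♖ · ♗ ♕ ♔ ♗ · ♖│1
  ─────────────────
  a b c d e f g h

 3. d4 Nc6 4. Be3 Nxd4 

  a b c d e f g h
  ─────────────────
8│♜ · ♝ ♛ ♚ ♝ · ♜│8
7│· ♟ ♟ ♟ ♟ ♟ ♟ ♟│7
6│♟ · · · · ♞ · ·│6
5│· · · · · · · ·│5
4│· · · ♞ · · · ·│4
3│♘ · · · ♗ · · ♘│3
2│♙ ♙ ♙ · ♙ ♙ ♙ ♙│2
1│♖ · · ♕ ♔ ♗ · ♖│1
  ─────────────────
  a b c d e f g h

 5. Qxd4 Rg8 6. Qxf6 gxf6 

  a b c d e f g h
  ─────────────────
8│♜ · ♝ ♛ ♚ ♝ ♜ ·│8
7│· ♟ ♟ ♟ ♟ ♟ · ♟│7
6│♟ · · · · ♟ · ·│6
5│· · · · · · · ·│5
4│· · · · · · · ·│4
3│♘ · · · ♗ · · ♘│3
2│♙ ♙ ♙ · ♙ ♙ ♙ ♙│2
1│♖ · · · ♔ ♗ · ♖│1
  ─────────────────
  a b c d e f g h

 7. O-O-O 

  a b c d e f g h
  ─────────────────
8│♜ · ♝ ♛ ♚ ♝ ♜ ·│8
7│· ♟ ♟ ♟ ♟ ♟ · ♟│7
6│♟ · · · · ♟ · ·│6
5│· · · · · · · ·│5
4│· · · · · · · ·│4
3│♘ · · · ♗ · · ♘│3
2│♙ ♙ ♙ · ♙ ♙ ♙ ♙│2
1│· · ♔ ♖ · ♗ · ♖│1
  ─────────────────
  a b c d e f g h


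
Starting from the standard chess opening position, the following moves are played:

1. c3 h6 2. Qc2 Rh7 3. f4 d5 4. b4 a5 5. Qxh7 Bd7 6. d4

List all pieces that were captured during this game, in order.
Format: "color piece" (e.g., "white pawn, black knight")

Tracking captures:
  Qxh7: captured black rook

black rook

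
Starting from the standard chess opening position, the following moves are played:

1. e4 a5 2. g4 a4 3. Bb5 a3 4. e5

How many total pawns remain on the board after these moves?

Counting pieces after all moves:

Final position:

  a b c d e f g h
  ─────────────────
8│♜ ♞ ♝ ♛ ♚ ♝ ♞ ♜│8
7│· ♟ ♟ ♟ ♟ ♟ ♟ ♟│7
6│· · · · · · · ·│6
5│· ♗ · · ♙ · · ·│5
4│· · · · · · ♙ ·│4
3│♟ · · · · · · ·│3
2│♙ ♙ ♙ ♙ · ♙ · ♙│2
1│♖ ♘ ♗ ♕ ♔ · ♘ ♖│1
  ─────────────────
  a b c d e f g h


16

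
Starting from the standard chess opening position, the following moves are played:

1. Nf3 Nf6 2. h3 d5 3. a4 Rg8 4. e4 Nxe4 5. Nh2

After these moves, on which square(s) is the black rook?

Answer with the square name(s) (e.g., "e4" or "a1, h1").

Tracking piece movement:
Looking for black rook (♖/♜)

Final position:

  a b c d e f g h
  ─────────────────
8│♜ ♞ ♝ ♛ ♚ ♝ ♜ ·│8
7│♟ ♟ ♟ · ♟ ♟ ♟ ♟│7
6│· · · · · · · ·│6
5│· · · ♟ · · · ·│5
4│♙ · · · ♞ · · ·│4
3│· · · · · · · ♙│3
2│· ♙ ♙ ♙ · ♙ ♙ ♘│2
1│♖ ♘ ♗ ♕ ♔ ♗ · ♖│1
  ─────────────────
  a b c d e f g h


a8, g8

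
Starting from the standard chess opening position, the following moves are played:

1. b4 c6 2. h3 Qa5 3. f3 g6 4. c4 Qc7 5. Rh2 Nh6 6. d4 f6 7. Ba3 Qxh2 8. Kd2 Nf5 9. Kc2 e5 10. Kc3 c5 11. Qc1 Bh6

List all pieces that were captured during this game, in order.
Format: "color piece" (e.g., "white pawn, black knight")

Tracking captures:
  Qxh2: captured white rook

white rook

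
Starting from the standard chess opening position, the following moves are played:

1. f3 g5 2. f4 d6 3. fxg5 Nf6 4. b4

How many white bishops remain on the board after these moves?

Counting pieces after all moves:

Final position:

  a b c d e f g h
  ─────────────────
8│♜ ♞ ♝ ♛ ♚ ♝ · ♜│8
7│♟ ♟ ♟ · ♟ ♟ · ♟│7
6│· · · ♟ · ♞ · ·│6
5│· · · · · · ♙ ·│5
4│· ♙ · · · · · ·│4
3│· · · · · · · ·│3
2│♙ · ♙ ♙ ♙ · ♙ ♙│2
1│♖ ♘ ♗ ♕ ♔ ♗ ♘ ♖│1
  ─────────────────
  a b c d e f g h


2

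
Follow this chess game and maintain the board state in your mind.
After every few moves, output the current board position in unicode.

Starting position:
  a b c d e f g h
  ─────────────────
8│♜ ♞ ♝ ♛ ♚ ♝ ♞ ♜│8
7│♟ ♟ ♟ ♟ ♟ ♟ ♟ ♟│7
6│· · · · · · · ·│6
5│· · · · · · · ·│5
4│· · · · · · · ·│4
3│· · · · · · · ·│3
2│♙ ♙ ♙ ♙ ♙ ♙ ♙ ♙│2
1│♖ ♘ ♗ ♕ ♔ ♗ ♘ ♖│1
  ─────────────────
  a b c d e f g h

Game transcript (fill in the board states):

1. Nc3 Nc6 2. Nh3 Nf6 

  a b c d e f g h
  ─────────────────
8│♜ · ♝ ♛ ♚ ♝ · ♜│8
7│♟ ♟ ♟ ♟ ♟ ♟ ♟ ♟│7
6│· · ♞ · · ♞ · ·│6
5│· · · · · · · ·│5
4│· · · · · · · ·│4
3│· · ♘ · · · · ♘│3
2│♙ ♙ ♙ ♙ ♙ ♙ ♙ ♙│2
1│♖ · ♗ ♕ ♔ ♗ · ♖│1
  ─────────────────
  a b c d e f g h

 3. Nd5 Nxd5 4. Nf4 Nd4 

  a b c d e f g h
  ─────────────────
8│♜ · ♝ ♛ ♚ ♝ · ♜│8
7│♟ ♟ ♟ ♟ ♟ ♟ ♟ ♟│7
6│· · · · · · · ·│6
5│· · · ♞ · · · ·│5
4│· · · ♞ · ♘ · ·│4
3│· · · · · · · ·│3
2│♙ ♙ ♙ ♙ ♙ ♙ ♙ ♙│2
1│♖ · ♗ ♕ ♔ ♗ · ♖│1
  ─────────────────
  a b c d e f g h

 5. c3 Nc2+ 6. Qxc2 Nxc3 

  a b c d e f g h
  ─────────────────
8│♜ · ♝ ♛ ♚ ♝ · ♜│8
7│♟ ♟ ♟ ♟ ♟ ♟ ♟ ♟│7
6│· · · · · · · ·│6
5│· · · · · · · ·│5
4│· · · · · ♘ · ·│4
3│· · ♞ · · · · ·│3
2│♙ ♙ ♕ ♙ ♙ ♙ ♙ ♙│2
1│♖ · ♗ · ♔ ♗ · ♖│1
  ─────────────────
  a b c d e f g h

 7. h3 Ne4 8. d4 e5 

  a b c d e f g h
  ─────────────────
8│♜ · ♝ ♛ ♚ ♝ · ♜│8
7│♟ ♟ ♟ ♟ · ♟ ♟ ♟│7
6│· · · · · · · ·│6
5│· · · · ♟ · · ·│5
4│· · · ♙ ♞ ♘ · ·│4
3│· · · · · · · ♙│3
2│♙ ♙ ♕ · ♙ ♙ ♙ ·│2
1│♖ · ♗ · ♔ ♗ · ♖│1
  ─────────────────
  a b c d e f g h

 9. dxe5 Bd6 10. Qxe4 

  a b c d e f g h
  ─────────────────
8│♜ · ♝ ♛ ♚ · · ♜│8
7│♟ ♟ ♟ ♟ · ♟ ♟ ♟│7
6│· · · ♝ · · · ·│6
5│· · · · ♙ · · ·│5
4│· · · · ♕ ♘ · ·│4
3│· · · · · · · ♙│3
2│♙ ♙ · · ♙ ♙ ♙ ·│2
1│♖ · ♗ · ♔ ♗ · ♖│1
  ─────────────────
  a b c d e f g h


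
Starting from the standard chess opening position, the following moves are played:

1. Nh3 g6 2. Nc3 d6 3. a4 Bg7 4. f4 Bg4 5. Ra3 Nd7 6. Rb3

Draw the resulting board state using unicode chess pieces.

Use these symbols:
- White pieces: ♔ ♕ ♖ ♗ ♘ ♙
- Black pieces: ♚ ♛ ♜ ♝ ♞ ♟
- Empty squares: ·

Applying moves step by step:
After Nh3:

♜ ♞ ♝ ♛ ♚ ♝ ♞ ♜
♟ ♟ ♟ ♟ ♟ ♟ ♟ ♟
· · · · · · · ·
· · · · · · · ·
· · · · · · · ·
· · · · · · · ♘
♙ ♙ ♙ ♙ ♙ ♙ ♙ ♙
♖ ♘ ♗ ♕ ♔ ♗ · ♖


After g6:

♜ ♞ ♝ ♛ ♚ ♝ ♞ ♜
♟ ♟ ♟ ♟ ♟ ♟ · ♟
· · · · · · ♟ ·
· · · · · · · ·
· · · · · · · ·
· · · · · · · ♘
♙ ♙ ♙ ♙ ♙ ♙ ♙ ♙
♖ ♘ ♗ ♕ ♔ ♗ · ♖


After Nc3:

♜ ♞ ♝ ♛ ♚ ♝ ♞ ♜
♟ ♟ ♟ ♟ ♟ ♟ · ♟
· · · · · · ♟ ·
· · · · · · · ·
· · · · · · · ·
· · ♘ · · · · ♘
♙ ♙ ♙ ♙ ♙ ♙ ♙ ♙
♖ · ♗ ♕ ♔ ♗ · ♖


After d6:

♜ ♞ ♝ ♛ ♚ ♝ ♞ ♜
♟ ♟ ♟ · ♟ ♟ · ♟
· · · ♟ · · ♟ ·
· · · · · · · ·
· · · · · · · ·
· · ♘ · · · · ♘
♙ ♙ ♙ ♙ ♙ ♙ ♙ ♙
♖ · ♗ ♕ ♔ ♗ · ♖


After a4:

♜ ♞ ♝ ♛ ♚ ♝ ♞ ♜
♟ ♟ ♟ · ♟ ♟ · ♟
· · · ♟ · · ♟ ·
· · · · · · · ·
♙ · · · · · · ·
· · ♘ · · · · ♘
· ♙ ♙ ♙ ♙ ♙ ♙ ♙
♖ · ♗ ♕ ♔ ♗ · ♖


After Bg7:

♜ ♞ ♝ ♛ ♚ · ♞ ♜
♟ ♟ ♟ · ♟ ♟ ♝ ♟
· · · ♟ · · ♟ ·
· · · · · · · ·
♙ · · · · · · ·
· · ♘ · · · · ♘
· ♙ ♙ ♙ ♙ ♙ ♙ ♙
♖ · ♗ ♕ ♔ ♗ · ♖


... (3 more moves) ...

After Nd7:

♜ · · ♛ ♚ · ♞ ♜
♟ ♟ ♟ ♞ ♟ ♟ ♝ ♟
· · · ♟ · · ♟ ·
· · · · · · · ·
♙ · · · · ♙ ♝ ·
♖ · ♘ · · · · ♘
· ♙ ♙ ♙ ♙ · ♙ ♙
· · ♗ ♕ ♔ ♗ · ♖


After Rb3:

♜ · · ♛ ♚ · ♞ ♜
♟ ♟ ♟ ♞ ♟ ♟ ♝ ♟
· · · ♟ · · ♟ ·
· · · · · · · ·
♙ · · · · ♙ ♝ ·
· ♖ ♘ · · · · ♘
· ♙ ♙ ♙ ♙ · ♙ ♙
· · ♗ ♕ ♔ ♗ · ♖



  a b c d e f g h
  ─────────────────
8│♜ · · ♛ ♚ · ♞ ♜│8
7│♟ ♟ ♟ ♞ ♟ ♟ ♝ ♟│7
6│· · · ♟ · · ♟ ·│6
5│· · · · · · · ·│5
4│♙ · · · · ♙ ♝ ·│4
3│· ♖ ♘ · · · · ♘│3
2│· ♙ ♙ ♙ ♙ · ♙ ♙│2
1│· · ♗ ♕ ♔ ♗ · ♖│1
  ─────────────────
  a b c d e f g h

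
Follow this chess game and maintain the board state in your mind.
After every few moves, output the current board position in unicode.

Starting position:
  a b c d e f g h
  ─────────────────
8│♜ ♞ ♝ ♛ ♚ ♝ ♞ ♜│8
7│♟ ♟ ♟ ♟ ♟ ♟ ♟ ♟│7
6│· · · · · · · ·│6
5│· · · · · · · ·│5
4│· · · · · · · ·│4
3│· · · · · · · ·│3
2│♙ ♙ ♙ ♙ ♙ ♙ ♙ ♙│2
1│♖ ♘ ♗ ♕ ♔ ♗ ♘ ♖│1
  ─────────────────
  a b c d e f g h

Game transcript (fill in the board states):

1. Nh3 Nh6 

  a b c d e f g h
  ─────────────────
8│♜ ♞ ♝ ♛ ♚ ♝ · ♜│8
7│♟ ♟ ♟ ♟ ♟ ♟ ♟ ♟│7
6│· · · · · · · ♞│6
5│· · · · · · · ·│5
4│· · · · · · · ·│4
3│· · · · · · · ♘│3
2│♙ ♙ ♙ ♙ ♙ ♙ ♙ ♙│2
1│♖ ♘ ♗ ♕ ♔ ♗ · ♖│1
  ─────────────────
  a b c d e f g h

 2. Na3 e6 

  a b c d e f g h
  ─────────────────
8│♜ ♞ ♝ ♛ ♚ ♝ · ♜│8
7│♟ ♟ ♟ ♟ · ♟ ♟ ♟│7
6│· · · · ♟ · · ♞│6
5│· · · · · · · ·│5
4│· · · · · · · ·│4
3│♘ · · · · · · ♘│3
2│♙ ♙ ♙ ♙ ♙ ♙ ♙ ♙│2
1│♖ · ♗ ♕ ♔ ♗ · ♖│1
  ─────────────────
  a b c d e f g h

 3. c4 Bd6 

  a b c d e f g h
  ─────────────────
8│♜ ♞ ♝ ♛ ♚ · · ♜│8
7│♟ ♟ ♟ ♟ · ♟ ♟ ♟│7
6│· · · ♝ ♟ · · ♞│6
5│· · · · · · · ·│5
4│· · ♙ · · · · ·│4
3│♘ · · · · · · ♘│3
2│♙ ♙ · ♙ ♙ ♙ ♙ ♙│2
1│♖ · ♗ ♕ ♔ ♗ · ♖│1
  ─────────────────
  a b c d e f g h

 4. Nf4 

  a b c d e f g h
  ─────────────────
8│♜ ♞ ♝ ♛ ♚ · · ♜│8
7│♟ ♟ ♟ ♟ · ♟ ♟ ♟│7
6│· · · ♝ ♟ · · ♞│6
5│· · · · · · · ·│5
4│· · ♙ · · ♘ · ·│4
3│♘ · · · · · · ·│3
2│♙ ♙ · ♙ ♙ ♙ ♙ ♙│2
1│♖ · ♗ ♕ ♔ ♗ · ♖│1
  ─────────────────
  a b c d e f g h


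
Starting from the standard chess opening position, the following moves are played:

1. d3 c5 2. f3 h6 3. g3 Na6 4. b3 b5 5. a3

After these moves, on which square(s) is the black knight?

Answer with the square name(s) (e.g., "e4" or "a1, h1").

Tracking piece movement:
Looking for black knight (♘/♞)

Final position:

  a b c d e f g h
  ─────────────────
8│♜ · ♝ ♛ ♚ ♝ ♞ ♜│8
7│♟ · · ♟ ♟ ♟ ♟ ·│7
6│♞ · · · · · · ♟│6
5│· ♟ ♟ · · · · ·│5
4│· · · · · · · ·│4
3│♙ ♙ · ♙ · ♙ ♙ ·│3
2│· · ♙ · ♙ · · ♙│2
1│♖ ♘ ♗ ♕ ♔ ♗ ♘ ♖│1
  ─────────────────
  a b c d e f g h


a6, g8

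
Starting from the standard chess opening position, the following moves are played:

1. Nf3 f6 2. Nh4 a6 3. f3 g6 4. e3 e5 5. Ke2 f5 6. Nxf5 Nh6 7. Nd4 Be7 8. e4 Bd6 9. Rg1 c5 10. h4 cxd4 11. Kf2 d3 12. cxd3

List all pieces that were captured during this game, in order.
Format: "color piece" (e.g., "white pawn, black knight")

Tracking captures:
  Nxf5: captured black pawn
  cxd4: captured white knight
  cxd3: captured black pawn

black pawn, white knight, black pawn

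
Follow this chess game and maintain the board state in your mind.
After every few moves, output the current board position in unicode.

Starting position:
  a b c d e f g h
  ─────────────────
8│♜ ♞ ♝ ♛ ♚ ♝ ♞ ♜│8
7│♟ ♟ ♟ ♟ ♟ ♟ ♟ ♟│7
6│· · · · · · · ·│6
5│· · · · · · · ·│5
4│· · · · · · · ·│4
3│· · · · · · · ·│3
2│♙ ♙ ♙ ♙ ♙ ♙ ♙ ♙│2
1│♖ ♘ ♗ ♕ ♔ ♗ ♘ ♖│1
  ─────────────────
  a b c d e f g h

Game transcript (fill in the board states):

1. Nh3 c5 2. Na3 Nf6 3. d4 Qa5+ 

  a b c d e f g h
  ─────────────────
8│♜ ♞ ♝ · ♚ ♝ · ♜│8
7│♟ ♟ · ♟ ♟ ♟ ♟ ♟│7
6│· · · · · ♞ · ·│6
5│♛ · ♟ · · · · ·│5
4│· · · ♙ · · · ·│4
3│♘ · · · · · · ♘│3
2│♙ ♙ ♙ · ♙ ♙ ♙ ♙│2
1│♖ · ♗ ♕ ♔ ♗ · ♖│1
  ─────────────────
  a b c d e f g h

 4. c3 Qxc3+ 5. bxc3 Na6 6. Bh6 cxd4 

  a b c d e f g h
  ─────────────────
8│♜ · ♝ · ♚ ♝ · ♜│8
7│♟ ♟ · ♟ ♟ ♟ ♟ ♟│7
6│♞ · · · · ♞ · ♗│6
5│· · · · · · · ·│5
4│· · · ♟ · · · ·│4
3│♘ · ♙ · · · · ♘│3
2│♙ · · · ♙ ♙ ♙ ♙│2
1│♖ · · ♕ ♔ ♗ · ♖│1
  ─────────────────
  a b c d e f g h

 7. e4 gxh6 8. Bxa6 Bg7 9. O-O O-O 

  a b c d e f g h
  ─────────────────
8│♜ · ♝ · · ♜ ♚ ·│8
7│♟ ♟ · ♟ ♟ ♟ ♝ ♟│7
6│♗ · · · · ♞ · ♟│6
5│· · · · · · · ·│5
4│· · · ♟ ♙ · · ·│4
3│♘ · ♙ · · · · ♘│3
2│♙ · · · · ♙ ♙ ♙│2
1│♖ · · ♕ · ♖ ♔ ·│1
  ─────────────────
  a b c d e f g h

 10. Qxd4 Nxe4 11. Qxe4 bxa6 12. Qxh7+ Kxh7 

  a b c d e f g h
  ─────────────────
8│♜ · ♝ · · ♜ · ·│8
7│♟ · · ♟ ♟ ♟ ♝ ♚│7
6│♟ · · · · · · ♟│6
5│· · · · · · · ·│5
4│· · · · · · · ·│4
3│♘ · ♙ · · · · ♘│3
2│♙ · · · · ♙ ♙ ♙│2
1│♖ · · · · ♖ ♔ ·│1
  ─────────────────
  a b c d e f g h

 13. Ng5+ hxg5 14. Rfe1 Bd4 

  a b c d e f g h
  ─────────────────
8│♜ · ♝ · · ♜ · ·│8
7│♟ · · ♟ ♟ ♟ · ♚│7
6│♟ · · · · · · ·│6
5│· · · · · · ♟ ·│5
4│· · · ♝ · · · ·│4
3│♘ · ♙ · · · · ·│3
2│♙ · · · · ♙ ♙ ♙│2
1│♖ · · · ♖ · ♔ ·│1
  ─────────────────
  a b c d e f g h


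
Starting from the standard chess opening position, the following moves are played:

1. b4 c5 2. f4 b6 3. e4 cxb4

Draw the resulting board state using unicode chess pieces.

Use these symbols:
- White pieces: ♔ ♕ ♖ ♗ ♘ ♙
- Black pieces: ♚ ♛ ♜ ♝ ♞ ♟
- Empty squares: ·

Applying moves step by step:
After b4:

♜ ♞ ♝ ♛ ♚ ♝ ♞ ♜
♟ ♟ ♟ ♟ ♟ ♟ ♟ ♟
· · · · · · · ·
· · · · · · · ·
· ♙ · · · · · ·
· · · · · · · ·
♙ · ♙ ♙ ♙ ♙ ♙ ♙
♖ ♘ ♗ ♕ ♔ ♗ ♘ ♖


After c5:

♜ ♞ ♝ ♛ ♚ ♝ ♞ ♜
♟ ♟ · ♟ ♟ ♟ ♟ ♟
· · · · · · · ·
· · ♟ · · · · ·
· ♙ · · · · · ·
· · · · · · · ·
♙ · ♙ ♙ ♙ ♙ ♙ ♙
♖ ♘ ♗ ♕ ♔ ♗ ♘ ♖


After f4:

♜ ♞ ♝ ♛ ♚ ♝ ♞ ♜
♟ ♟ · ♟ ♟ ♟ ♟ ♟
· · · · · · · ·
· · ♟ · · · · ·
· ♙ · · · ♙ · ·
· · · · · · · ·
♙ · ♙ ♙ ♙ · ♙ ♙
♖ ♘ ♗ ♕ ♔ ♗ ♘ ♖


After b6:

♜ ♞ ♝ ♛ ♚ ♝ ♞ ♜
♟ · · ♟ ♟ ♟ ♟ ♟
· ♟ · · · · · ·
· · ♟ · · · · ·
· ♙ · · · ♙ · ·
· · · · · · · ·
♙ · ♙ ♙ ♙ · ♙ ♙
♖ ♘ ♗ ♕ ♔ ♗ ♘ ♖


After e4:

♜ ♞ ♝ ♛ ♚ ♝ ♞ ♜
♟ · · ♟ ♟ ♟ ♟ ♟
· ♟ · · · · · ·
· · ♟ · · · · ·
· ♙ · · ♙ ♙ · ·
· · · · · · · ·
♙ · ♙ ♙ · · ♙ ♙
♖ ♘ ♗ ♕ ♔ ♗ ♘ ♖


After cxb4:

♜ ♞ ♝ ♛ ♚ ♝ ♞ ♜
♟ · · ♟ ♟ ♟ ♟ ♟
· ♟ · · · · · ·
· · · · · · · ·
· ♟ · · ♙ ♙ · ·
· · · · · · · ·
♙ · ♙ ♙ · · ♙ ♙
♖ ♘ ♗ ♕ ♔ ♗ ♘ ♖



  a b c d e f g h
  ─────────────────
8│♜ ♞ ♝ ♛ ♚ ♝ ♞ ♜│8
7│♟ · · ♟ ♟ ♟ ♟ ♟│7
6│· ♟ · · · · · ·│6
5│· · · · · · · ·│5
4│· ♟ · · ♙ ♙ · ·│4
3│· · · · · · · ·│3
2│♙ · ♙ ♙ · · ♙ ♙│2
1│♖ ♘ ♗ ♕ ♔ ♗ ♘ ♖│1
  ─────────────────
  a b c d e f g h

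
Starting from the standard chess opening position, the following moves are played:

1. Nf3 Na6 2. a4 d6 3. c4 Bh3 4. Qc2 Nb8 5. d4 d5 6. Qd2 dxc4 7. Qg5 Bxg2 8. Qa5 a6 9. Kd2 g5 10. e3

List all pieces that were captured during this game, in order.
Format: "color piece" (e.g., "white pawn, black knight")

Tracking captures:
  dxc4: captured white pawn
  Bxg2: captured white pawn

white pawn, white pawn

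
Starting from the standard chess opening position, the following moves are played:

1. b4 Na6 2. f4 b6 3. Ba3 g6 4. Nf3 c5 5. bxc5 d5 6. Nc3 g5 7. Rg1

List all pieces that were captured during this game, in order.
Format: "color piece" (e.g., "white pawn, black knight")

Tracking captures:
  bxc5: captured black pawn

black pawn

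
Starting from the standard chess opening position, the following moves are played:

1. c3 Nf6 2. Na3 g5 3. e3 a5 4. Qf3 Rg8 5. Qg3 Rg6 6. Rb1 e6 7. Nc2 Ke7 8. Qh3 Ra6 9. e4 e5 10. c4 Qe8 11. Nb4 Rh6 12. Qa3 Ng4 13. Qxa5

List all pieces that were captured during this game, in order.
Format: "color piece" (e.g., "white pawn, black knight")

Tracking captures:
  Qxa5: captured black pawn

black pawn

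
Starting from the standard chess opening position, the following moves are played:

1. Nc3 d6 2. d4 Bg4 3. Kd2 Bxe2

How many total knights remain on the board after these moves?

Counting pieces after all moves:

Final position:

  a b c d e f g h
  ─────────────────
8│♜ ♞ · ♛ ♚ ♝ ♞ ♜│8
7│♟ ♟ ♟ · ♟ ♟ ♟ ♟│7
6│· · · ♟ · · · ·│6
5│· · · · · · · ·│5
4│· · · ♙ · · · ·│4
3│· · ♘ · · · · ·│3
2│♙ ♙ ♙ ♔ ♝ ♙ ♙ ♙│2
1│♖ · ♗ ♕ · ♗ ♘ ♖│1
  ─────────────────
  a b c d e f g h


4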